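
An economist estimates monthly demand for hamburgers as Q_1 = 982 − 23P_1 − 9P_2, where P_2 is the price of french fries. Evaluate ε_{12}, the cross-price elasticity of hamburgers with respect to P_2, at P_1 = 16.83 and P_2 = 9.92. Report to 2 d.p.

At P_1 = 16.83 and P_2 = 9.92: Q_1 = 505.63.
∂Q_1/∂P_2 = -9.
ε = (∂Q_1/∂P_2)(P_2/Q_1) = -9 × (9.92/505.63) ≈ -0.18.
Since ε < 0, hamburgers and french fries are complements.

-0.18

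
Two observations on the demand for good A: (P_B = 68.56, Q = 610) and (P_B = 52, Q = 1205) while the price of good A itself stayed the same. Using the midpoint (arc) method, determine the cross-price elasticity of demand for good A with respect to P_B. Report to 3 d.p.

ΔQ_A = 1205 − 610 = 595; ΔP_B = 52 − 68.56 = -16.56.
Midpoints: Q̄_A = 907.5, P̄_B = 60.28.
ε = (ΔQ_A/Q̄_A)/(ΔP_B/P̄_B) = (595/907.5)/(-16.56/60.28) ≈ -2.387.
ε < 0: good A and good B are complements.

-2.387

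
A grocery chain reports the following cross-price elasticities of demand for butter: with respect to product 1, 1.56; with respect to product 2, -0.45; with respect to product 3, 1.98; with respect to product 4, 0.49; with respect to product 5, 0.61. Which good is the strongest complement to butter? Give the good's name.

product 2

Complements have ε < 0. The most negative value is -0.45 (product 2).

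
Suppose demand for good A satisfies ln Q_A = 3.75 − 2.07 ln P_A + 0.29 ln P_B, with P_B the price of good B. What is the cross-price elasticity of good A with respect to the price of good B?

0.29

In a log-linear (constant-elasticity) demand function, the coefficient on ln P_B is the cross-price elasticity.
ε = 0.29. Positive, so good A and good B are substitutes.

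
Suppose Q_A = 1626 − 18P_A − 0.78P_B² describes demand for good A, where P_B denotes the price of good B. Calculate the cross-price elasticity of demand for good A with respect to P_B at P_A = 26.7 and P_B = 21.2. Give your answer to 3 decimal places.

At P_A = 26.7 and P_B = 21.2: Q_A = 794.837.
∂Q_A/∂P_B = -1.56P_B = -1.56(21.2) = -33.0720.
ε = (∂Q_A/∂P_B)(P_B/Q_A) = -33.0720 × (21.2/794.837) ≈ -0.882.
ε < 0: complements.

-0.882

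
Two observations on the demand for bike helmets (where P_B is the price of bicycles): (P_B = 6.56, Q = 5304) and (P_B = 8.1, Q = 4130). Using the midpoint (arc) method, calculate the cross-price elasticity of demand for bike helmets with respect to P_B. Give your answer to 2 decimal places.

ΔQ_A = 4130 − 5304 = -1174; ΔP_B = 8.1 − 6.56 = 1.54.
Midpoints: Q̄_A = 4717.0, P̄_B = 7.33.
ε = (ΔQ_A/Q̄_A)/(ΔP_B/P̄_B) = (-1174/4717.0)/(1.54/7.33) ≈ -1.18.
ε < 0: bike helmets and bicycles are complements.

-1.18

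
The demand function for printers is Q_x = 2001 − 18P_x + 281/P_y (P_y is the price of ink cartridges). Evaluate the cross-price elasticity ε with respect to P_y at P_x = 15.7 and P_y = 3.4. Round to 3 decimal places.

-0.046

At P_x = 15.7 and P_y = 3.4: Q_x = 1801.047.
∂Q_x/∂P_y = −281/P_y² = -24.3080.
ε = (∂Q_x/∂P_y)(P_y/Q_x) = -24.3080 × (3.4/1801.047) ≈ -0.046.
ε < 0: complements.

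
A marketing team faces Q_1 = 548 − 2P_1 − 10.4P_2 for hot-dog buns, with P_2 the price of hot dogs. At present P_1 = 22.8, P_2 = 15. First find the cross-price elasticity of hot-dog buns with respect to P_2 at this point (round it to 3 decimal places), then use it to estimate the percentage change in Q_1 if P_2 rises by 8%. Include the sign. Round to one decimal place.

-3.6%

At P_1 = 22.8, P_2 = 15: Q_1 = 346.4.
∂Q_1/∂P_2 = -10.4.
ε = (∂Q_1/∂P_2)(P_2/Q_1) = -10.4000 × 15/346.4 ≈ -0.450.
%ΔQ_1 ≈ ε × %ΔP_2 = -0.450 × (8%) = -3.6%.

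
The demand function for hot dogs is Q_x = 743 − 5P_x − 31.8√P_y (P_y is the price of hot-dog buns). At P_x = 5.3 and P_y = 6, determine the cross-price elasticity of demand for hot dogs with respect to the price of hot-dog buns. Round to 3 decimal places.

At P_x = 5.3 and P_y = 6: Q_x = 638.606.
∂Q_x/∂P_y = -31.8/(2√P_y) = -31.8/(2√6) = -6.4911.
ε = (∂Q_x/∂P_y)(P_y/Q_x) = -6.4911 × (6/638.606) ≈ -0.061.
ε < 0: complements.

-0.061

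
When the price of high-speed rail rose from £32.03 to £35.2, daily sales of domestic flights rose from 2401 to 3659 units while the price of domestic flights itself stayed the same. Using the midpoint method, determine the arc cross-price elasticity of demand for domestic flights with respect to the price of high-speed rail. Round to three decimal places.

ΔQ_A = 3659 − 2401 = 1258; ΔP_B = 35.2 − 32.03 = 3.17.
Midpoints: Q̄_A = 3030.0, P̄_B = 33.62.
ε = (ΔQ_A/Q̄_A)/(ΔP_B/P̄_B) = (1258/3030.0)/(3.17/33.62) ≈ 4.403.
ε > 0: domestic flights and high-speed rail are substitutes.

4.403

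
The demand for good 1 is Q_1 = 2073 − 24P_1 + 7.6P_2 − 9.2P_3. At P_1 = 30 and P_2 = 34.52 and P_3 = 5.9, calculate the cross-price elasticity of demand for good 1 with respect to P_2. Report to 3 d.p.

At P_1 = 30 and P_2 = 34.52 and P_3 = 5.9: Q_1 = 1561.072.
∂Q_1/∂P_2 = 7.6.
ε = (∂Q_1/∂P_2)(P_2/Q_1) = 7.6 × (34.52/1561.072) ≈ 0.168.
Since ε > 0, good 1 and good 2 are substitutes.

0.168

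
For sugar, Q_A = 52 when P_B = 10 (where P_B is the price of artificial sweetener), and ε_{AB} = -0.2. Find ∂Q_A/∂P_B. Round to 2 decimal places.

-1.04

ε = (∂Q_A/∂P_B)·(P_B/Q_A) ⇒ ∂Q_A/∂P_B = ε·Q_A/P_B = -0.2 × 52/10 ≈ -1.04.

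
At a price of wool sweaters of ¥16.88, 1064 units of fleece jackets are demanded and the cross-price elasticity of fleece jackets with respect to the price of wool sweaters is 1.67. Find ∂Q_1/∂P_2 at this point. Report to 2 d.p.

105.27

ε = (∂Q_1/∂P_2)·(P_2/Q_1) ⇒ ∂Q_1/∂P_2 = ε·Q_1/P_2 = 1.67 × 1064/16.88 ≈ 105.27.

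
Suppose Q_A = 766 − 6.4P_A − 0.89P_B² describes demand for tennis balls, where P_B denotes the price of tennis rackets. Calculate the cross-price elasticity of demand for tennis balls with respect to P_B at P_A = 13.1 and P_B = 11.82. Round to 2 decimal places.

-0.45

At P_A = 13.1 and P_B = 11.82: Q_A = 557.816.
∂Q_A/∂P_B = -1.78P_B = -1.78(11.82) = -21.0396.
ε = (∂Q_A/∂P_B)(P_B/Q_A) = -21.0396 × (11.82/557.816) ≈ -0.45.
ε < 0: complements.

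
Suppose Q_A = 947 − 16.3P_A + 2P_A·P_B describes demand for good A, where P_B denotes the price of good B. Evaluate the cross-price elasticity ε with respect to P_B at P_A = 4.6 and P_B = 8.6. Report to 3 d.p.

At P_A = 4.6 and P_B = 8.6: Q_A = 951.14.
∂Q_A/∂P_B = 2P_A = 2(4.6) = 9.2000.
ε = (∂Q_A/∂P_B)(P_B/Q_A) = 9.2000 × (8.6/951.14) ≈ 0.083.

0.083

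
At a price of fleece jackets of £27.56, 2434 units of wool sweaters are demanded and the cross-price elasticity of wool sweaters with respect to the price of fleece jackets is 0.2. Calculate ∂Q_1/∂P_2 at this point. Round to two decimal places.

17.66

ε = (∂Q_1/∂P_2)·(P_2/Q_1) ⇒ ∂Q_1/∂P_2 = ε·Q_1/P_2 = 0.2 × 2434/27.56 ≈ 17.66.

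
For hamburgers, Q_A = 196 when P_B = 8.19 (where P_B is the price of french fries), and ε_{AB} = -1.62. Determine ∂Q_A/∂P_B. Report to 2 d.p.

ε = (∂Q_A/∂P_B)·(P_B/Q_A) ⇒ ∂Q_A/∂P_B = ε·Q_A/P_B = -1.62 × 196/8.19 ≈ -38.77.

-38.77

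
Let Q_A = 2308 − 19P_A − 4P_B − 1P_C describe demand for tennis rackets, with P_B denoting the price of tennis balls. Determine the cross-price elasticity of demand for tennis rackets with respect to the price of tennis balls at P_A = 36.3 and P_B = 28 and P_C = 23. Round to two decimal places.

At P_A = 36.3 and P_B = 28 and P_C = 23: Q_A = 1483.3.
∂Q_A/∂P_B = -4.
ε = (∂Q_A/∂P_B)(P_B/Q_A) = -4 × (28/1483.3) ≈ -0.08.

-0.08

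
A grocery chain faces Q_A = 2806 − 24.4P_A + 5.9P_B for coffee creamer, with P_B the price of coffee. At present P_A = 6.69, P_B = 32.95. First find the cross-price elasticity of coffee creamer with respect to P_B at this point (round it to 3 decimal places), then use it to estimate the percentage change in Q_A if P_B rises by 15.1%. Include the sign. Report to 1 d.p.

1.0%

At P_A = 6.69, P_B = 32.95: Q_A = 2837.169.
∂Q_A/∂P_B = 5.9.
ε = (∂Q_A/∂P_B)(P_B/Q_A) = 5.9000 × 32.95/2837.169 ≈ 0.069.
%ΔQ_A ≈ ε × %ΔP_B = 0.069 × (15.1%) = 1.0%.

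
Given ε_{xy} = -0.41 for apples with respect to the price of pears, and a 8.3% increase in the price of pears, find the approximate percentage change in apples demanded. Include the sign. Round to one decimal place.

%ΔQ ≈ ε × %ΔP of pears = -0.41 × (8.3%) = -3.4%.

-3.4%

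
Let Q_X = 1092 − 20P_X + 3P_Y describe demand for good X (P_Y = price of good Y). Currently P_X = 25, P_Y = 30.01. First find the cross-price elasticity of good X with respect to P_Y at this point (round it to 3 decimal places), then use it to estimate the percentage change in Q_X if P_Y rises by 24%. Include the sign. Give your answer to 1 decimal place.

At P_X = 25, P_Y = 30.01: Q_X = 682.03.
∂Q_X/∂P_Y = 3.
ε = (∂Q_X/∂P_Y)(P_Y/Q_X) = 3.0000 × 30.01/682.03 ≈ 0.132.
%ΔQ_X ≈ ε × %ΔP_Y = 0.132 × (24%) = 3.2%.

3.2%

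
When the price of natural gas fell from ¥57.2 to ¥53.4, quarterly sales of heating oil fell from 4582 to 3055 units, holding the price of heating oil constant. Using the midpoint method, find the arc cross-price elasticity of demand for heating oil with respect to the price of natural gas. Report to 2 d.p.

ΔQ_A = 3055 − 4582 = -1527; ΔP_B = 53.4 − 57.2 = -3.8.
Midpoints: Q̄_A = 3818.5, P̄_B = 55.30.
ε = (ΔQ_A/Q̄_A)/(ΔP_B/P̄_B) = (-1527/3818.5)/(-3.8/55.30) ≈ 5.82.

5.82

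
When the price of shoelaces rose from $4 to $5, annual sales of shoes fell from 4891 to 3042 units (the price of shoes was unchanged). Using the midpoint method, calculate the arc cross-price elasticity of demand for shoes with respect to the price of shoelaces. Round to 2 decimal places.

ΔQ_A = 3042 − 4891 = -1849; ΔP_B = 5 − 4 = 1.
Midpoints: Q̄_A = 3966.5, P̄_B = 4.50.
ε = (ΔQ_A/Q̄_A)/(ΔP_B/P̄_B) = (-1849/3966.5)/(1/4.50) ≈ -2.10.
ε < 0: shoes and shoelaces are complements.

-2.10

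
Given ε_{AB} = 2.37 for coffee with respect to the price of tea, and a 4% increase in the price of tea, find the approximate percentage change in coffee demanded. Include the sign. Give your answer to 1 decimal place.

%ΔQ ≈ ε × %ΔP of tea = 2.37 × (4%) = 9.5%.
Demand for coffee rises by about 9.5%.

9.5%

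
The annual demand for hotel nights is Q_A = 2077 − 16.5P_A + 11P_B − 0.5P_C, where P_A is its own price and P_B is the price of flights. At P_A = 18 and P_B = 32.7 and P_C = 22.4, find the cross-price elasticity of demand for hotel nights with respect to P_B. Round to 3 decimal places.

At P_A = 18 and P_B = 32.7 and P_C = 22.4: Q_A = 2128.5.
∂Q_A/∂P_B = 11.
ε = (∂Q_A/∂P_B)(P_B/Q_A) = 11 × (32.7/2128.5) ≈ 0.169.
Since ε > 0, hotel nights and flights are substitutes.

0.169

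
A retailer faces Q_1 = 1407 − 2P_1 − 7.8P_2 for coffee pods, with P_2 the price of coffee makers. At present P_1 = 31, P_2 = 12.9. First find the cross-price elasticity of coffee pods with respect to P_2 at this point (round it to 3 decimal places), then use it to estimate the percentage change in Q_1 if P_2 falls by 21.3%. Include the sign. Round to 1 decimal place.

At P_1 = 31, P_2 = 12.9: Q_1 = 1244.38.
∂Q_1/∂P_2 = -7.8.
ε = (∂Q_1/∂P_2)(P_2/Q_1) = -7.8000 × 12.9/1244.38 ≈ -0.081.
%ΔQ_1 ≈ ε × %ΔP_2 = -0.081 × (-21.3%) = 1.7%.

1.7%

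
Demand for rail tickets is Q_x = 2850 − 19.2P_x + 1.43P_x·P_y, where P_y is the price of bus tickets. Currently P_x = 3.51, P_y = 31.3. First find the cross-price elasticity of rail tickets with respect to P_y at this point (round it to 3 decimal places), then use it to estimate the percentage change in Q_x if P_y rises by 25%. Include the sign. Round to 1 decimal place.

1.3%

At P_x = 3.51, P_y = 31.3: Q_x = 2939.712.
∂Q_x/∂P_y = 1.43P_x = 5.0193.
ε = (∂Q_x/∂P_y)(P_y/Q_x) = 5.0193 × 31.3/2939.712 ≈ 0.053.
%ΔQ_x ≈ ε × %ΔP_y = 0.053 × (25%) = 1.3%.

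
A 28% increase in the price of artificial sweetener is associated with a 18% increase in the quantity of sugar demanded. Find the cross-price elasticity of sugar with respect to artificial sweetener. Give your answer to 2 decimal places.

0.64

ε = (%ΔQ of sugar) / (%ΔP of artificial sweetener) = (18%) / (28%) ≈ 0.64.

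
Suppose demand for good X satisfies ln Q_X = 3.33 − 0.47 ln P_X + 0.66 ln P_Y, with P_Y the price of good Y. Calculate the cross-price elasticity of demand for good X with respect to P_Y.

0.66

In a log-linear (constant-elasticity) demand function, the coefficient on ln P_Y is the cross-price elasticity.
ε = 0.66. Positive, so good X and good Y are substitutes.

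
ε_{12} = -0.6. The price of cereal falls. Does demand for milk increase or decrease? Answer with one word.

increase

ε < 0 and the price of cereal falls, so the quantity of milk moves in the opposite direction: it increases.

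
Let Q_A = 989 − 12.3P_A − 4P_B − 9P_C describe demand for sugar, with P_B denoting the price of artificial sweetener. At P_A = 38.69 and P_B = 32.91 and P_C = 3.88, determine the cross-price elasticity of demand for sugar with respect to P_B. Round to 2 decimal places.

-0.38

At P_A = 38.69 and P_B = 32.91 and P_C = 3.88: Q_A = 346.553.
∂Q_A/∂P_B = -4.
ε = (∂Q_A/∂P_B)(P_B/Q_A) = -4 × (32.91/346.553) ≈ -0.38.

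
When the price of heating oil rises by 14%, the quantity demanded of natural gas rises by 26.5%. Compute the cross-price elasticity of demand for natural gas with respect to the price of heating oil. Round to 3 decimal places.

ε = (%ΔQ of natural gas) / (%ΔP of heating oil) = (26.5%) / (14%) ≈ 1.893.
Positive cross-price elasticity: substitutes.

1.893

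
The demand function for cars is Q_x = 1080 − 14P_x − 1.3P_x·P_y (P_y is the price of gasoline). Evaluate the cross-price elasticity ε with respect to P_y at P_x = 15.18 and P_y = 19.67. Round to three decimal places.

-0.810

At P_x = 15.18 and P_y = 19.67: Q_x = 479.312.
∂Q_x/∂P_y = -1.3P_x = -1.3(15.18) = -19.7340.
ε = (∂Q_x/∂P_y)(P_y/Q_x) = -19.7340 × (19.67/479.312) ≈ -0.810.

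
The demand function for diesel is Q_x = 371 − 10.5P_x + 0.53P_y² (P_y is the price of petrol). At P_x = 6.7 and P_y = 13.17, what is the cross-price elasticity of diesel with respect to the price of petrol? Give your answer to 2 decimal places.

0.47

At P_x = 6.7 and P_y = 13.17: Q_x = 392.578.
∂Q_x/∂P_y = 1.06P_y = 1.06(13.17) = 13.9602.
ε = (∂Q_x/∂P_y)(P_y/Q_x) = 13.9602 × (13.17/392.578) ≈ 0.47.
ε > 0: substitutes.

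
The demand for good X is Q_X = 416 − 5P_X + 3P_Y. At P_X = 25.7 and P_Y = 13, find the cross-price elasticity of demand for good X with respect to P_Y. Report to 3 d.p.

0.119

At P_X = 25.7 and P_Y = 13: Q_X = 326.5.
∂Q_X/∂P_Y = 3.
ε = (∂Q_X/∂P_Y)(P_Y/Q_X) = 3 × (13/326.5) ≈ 0.119.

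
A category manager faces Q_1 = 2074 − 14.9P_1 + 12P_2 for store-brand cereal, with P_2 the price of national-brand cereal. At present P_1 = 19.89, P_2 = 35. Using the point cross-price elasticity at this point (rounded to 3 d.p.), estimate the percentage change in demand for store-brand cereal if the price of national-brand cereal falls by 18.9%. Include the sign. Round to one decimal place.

-3.6%

At P_1 = 19.89, P_2 = 35: Q_1 = 2197.639.
∂Q_1/∂P_2 = 12.
ε = (∂Q_1/∂P_2)(P_2/Q_1) = 12.0000 × 35/2197.639 ≈ 0.191.
%ΔQ_1 ≈ ε × %ΔP_2 = 0.191 × (-18.9%) = -3.6%.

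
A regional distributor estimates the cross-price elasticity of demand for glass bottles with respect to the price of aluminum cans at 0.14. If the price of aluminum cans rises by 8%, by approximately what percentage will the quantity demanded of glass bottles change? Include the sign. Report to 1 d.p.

%ΔQ ≈ ε × %ΔP of aluminum cans = 0.14 × (8%) = 1.1%.
Demand for glass bottles rises by about 1.1%.

1.1%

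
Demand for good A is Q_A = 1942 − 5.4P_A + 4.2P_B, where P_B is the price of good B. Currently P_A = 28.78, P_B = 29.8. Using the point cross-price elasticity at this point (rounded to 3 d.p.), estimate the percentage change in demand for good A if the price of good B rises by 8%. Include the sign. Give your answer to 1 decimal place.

0.5%

At P_A = 28.78, P_B = 29.8: Q_A = 1911.748.
∂Q_A/∂P_B = 4.2.
ε = (∂Q_A/∂P_B)(P_B/Q_A) = 4.2000 × 29.8/1911.748 ≈ 0.065.
%ΔQ_A ≈ ε × %ΔP_B = 0.065 × (8%) = 0.5%.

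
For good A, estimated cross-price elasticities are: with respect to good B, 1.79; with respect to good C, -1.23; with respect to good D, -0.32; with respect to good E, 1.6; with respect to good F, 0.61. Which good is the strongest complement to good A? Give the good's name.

Complements have ε < 0. The most negative value is -1.23 (good C).

good C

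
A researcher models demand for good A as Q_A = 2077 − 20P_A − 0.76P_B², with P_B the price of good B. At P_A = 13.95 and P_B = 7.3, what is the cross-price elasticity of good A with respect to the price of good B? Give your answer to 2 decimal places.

At P_A = 13.95 and P_B = 7.3: Q_A = 1757.500.
∂Q_A/∂P_B = -1.52P_B = -1.52(7.3) = -11.0960.
ε = (∂Q_A/∂P_B)(P_B/Q_A) = -11.0960 × (7.3/1757.500) ≈ -0.05.

-0.05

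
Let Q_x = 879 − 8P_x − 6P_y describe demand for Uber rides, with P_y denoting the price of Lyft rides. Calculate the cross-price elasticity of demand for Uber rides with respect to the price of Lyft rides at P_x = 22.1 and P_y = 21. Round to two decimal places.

At P_x = 22.1 and P_y = 21: Q_x = 576.2.
∂Q_x/∂P_y = -6.
ε = (∂Q_x/∂P_y)(P_y/Q_x) = -6 × (21/576.2) ≈ -0.22.
Since ε < 0, Uber rides and Lyft rides are complements.

-0.22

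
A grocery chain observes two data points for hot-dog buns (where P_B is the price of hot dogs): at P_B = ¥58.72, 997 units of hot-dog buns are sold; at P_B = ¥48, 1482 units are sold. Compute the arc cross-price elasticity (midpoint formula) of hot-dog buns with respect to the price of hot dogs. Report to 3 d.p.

ΔQ_A = 1482 − 997 = 485; ΔP_B = 48 − 58.72 = -10.72.
Midpoints: Q̄_A = 1239.5, P̄_B = 53.36.
ε = (ΔQ_A/Q̄_A)/(ΔP_B/P̄_B) = (485/1239.5)/(-10.72/53.36) ≈ -1.948.

-1.948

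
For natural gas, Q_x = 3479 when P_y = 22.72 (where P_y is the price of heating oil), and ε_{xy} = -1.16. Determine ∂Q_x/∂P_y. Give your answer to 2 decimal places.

-177.63

ε = (∂Q_x/∂P_y)·(P_y/Q_x) ⇒ ∂Q_x/∂P_y = ε·Q_x/P_y = -1.16 × 3479/22.72 ≈ -177.63.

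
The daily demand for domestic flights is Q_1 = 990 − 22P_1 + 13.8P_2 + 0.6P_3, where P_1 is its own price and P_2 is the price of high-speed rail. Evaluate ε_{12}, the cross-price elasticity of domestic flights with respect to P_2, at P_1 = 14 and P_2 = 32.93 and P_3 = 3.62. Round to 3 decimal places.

At P_1 = 14 and P_2 = 32.93 and P_3 = 3.62: Q_1 = 1138.606.
∂Q_1/∂P_2 = 13.8.
ε = (∂Q_1/∂P_2)(P_2/Q_1) = 13.8 × (32.93/1138.606) ≈ 0.399.

0.399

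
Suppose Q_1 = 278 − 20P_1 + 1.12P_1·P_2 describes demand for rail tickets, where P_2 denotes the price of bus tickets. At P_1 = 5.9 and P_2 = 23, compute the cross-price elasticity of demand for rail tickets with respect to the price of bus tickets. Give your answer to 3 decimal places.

0.487

At P_1 = 5.9 and P_2 = 23: Q_1 = 311.984.
∂Q_1/∂P_2 = 1.12P_1 = 1.12(5.9) = 6.6080.
ε = (∂Q_1/∂P_2)(P_2/Q_1) = 6.6080 × (23/311.984) ≈ 0.487.
ε > 0: substitutes.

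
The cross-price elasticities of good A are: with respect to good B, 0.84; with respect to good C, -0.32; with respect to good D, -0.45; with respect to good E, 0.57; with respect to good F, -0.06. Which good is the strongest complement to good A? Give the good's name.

Complements have ε < 0. The most negative value is -0.45 (good D).

good D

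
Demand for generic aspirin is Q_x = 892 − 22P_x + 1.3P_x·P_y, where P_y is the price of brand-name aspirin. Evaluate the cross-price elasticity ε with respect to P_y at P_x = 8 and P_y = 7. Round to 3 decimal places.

At P_x = 8 and P_y = 7: Q_x = 788.8.
∂Q_x/∂P_y = 1.3P_x = 1.3(8) = 10.4000.
ε = (∂Q_x/∂P_y)(P_y/Q_x) = 10.4000 × (7/788.8) ≈ 0.092.
ε > 0: substitutes.

0.092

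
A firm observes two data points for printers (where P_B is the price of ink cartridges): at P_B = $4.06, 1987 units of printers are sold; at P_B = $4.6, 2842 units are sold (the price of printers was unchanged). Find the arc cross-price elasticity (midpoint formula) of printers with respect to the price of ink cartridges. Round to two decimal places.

ΔQ_A = 2842 − 1987 = 855; ΔP_B = 4.6 − 4.06 = 0.54.
Midpoints: Q̄_A = 2414.5, P̄_B = 4.33.
ε = (ΔQ_A/Q̄_A)/(ΔP_B/P̄_B) = (855/2414.5)/(0.54/4.33) ≈ 2.84.

2.84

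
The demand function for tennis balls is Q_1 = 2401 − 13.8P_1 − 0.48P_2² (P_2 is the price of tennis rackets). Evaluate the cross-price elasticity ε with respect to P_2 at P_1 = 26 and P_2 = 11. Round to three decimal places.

-0.059

At P_1 = 26 and P_2 = 11: Q_1 = 1984.12.
∂Q_1/∂P_2 = -0.96P_2 = -0.96(11) = -10.5600.
ε = (∂Q_1/∂P_2)(P_2/Q_1) = -10.5600 × (11/1984.12) ≈ -0.059.
ε < 0: complements.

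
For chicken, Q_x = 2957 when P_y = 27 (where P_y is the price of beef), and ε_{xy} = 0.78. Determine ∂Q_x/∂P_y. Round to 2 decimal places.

ε = (∂Q_x/∂P_y)·(P_y/Q_x) ⇒ ∂Q_x/∂P_y = ε·Q_x/P_y = 0.78 × 2957/27 ≈ 85.42.

85.42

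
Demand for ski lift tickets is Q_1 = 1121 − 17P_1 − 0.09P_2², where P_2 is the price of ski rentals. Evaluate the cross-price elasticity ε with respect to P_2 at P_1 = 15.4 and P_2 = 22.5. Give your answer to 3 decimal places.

At P_1 = 15.4 and P_2 = 22.5: Q_1 = 813.638.
∂Q_1/∂P_2 = -0.18P_2 = -0.18(22.5) = -4.0500.
ε = (∂Q_1/∂P_2)(P_2/Q_1) = -4.0500 × (22.5/813.638) ≈ -0.112.
ε < 0: complements.

-0.112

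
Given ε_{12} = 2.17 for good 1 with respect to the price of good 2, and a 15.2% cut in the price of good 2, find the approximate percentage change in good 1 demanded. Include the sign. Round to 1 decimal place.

%ΔQ ≈ ε × %ΔP of good 2 = 2.17 × (-15.2%) = -33.0%.

-33.0%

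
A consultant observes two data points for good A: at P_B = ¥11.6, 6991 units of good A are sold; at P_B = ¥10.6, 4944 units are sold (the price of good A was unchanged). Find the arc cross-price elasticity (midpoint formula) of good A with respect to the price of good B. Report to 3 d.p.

3.808

ΔQ_A = 4944 − 6991 = -2047; ΔP_B = 10.6 − 11.6 = -1.
Midpoints: Q̄_A = 5967.5, P̄_B = 11.10.
ε = (ΔQ_A/Q̄_A)/(ΔP_B/P̄_B) = (-2047/5967.5)/(-1/11.10) ≈ 3.808.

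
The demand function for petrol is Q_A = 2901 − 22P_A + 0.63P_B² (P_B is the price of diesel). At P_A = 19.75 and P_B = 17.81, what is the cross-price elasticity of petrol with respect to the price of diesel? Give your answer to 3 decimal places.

0.150

At P_A = 19.75 and P_B = 17.81: Q_A = 2666.334.
∂Q_A/∂P_B = 1.26P_B = 1.26(17.81) = 22.4406.
ε = (∂Q_A/∂P_B)(P_B/Q_A) = 22.4406 × (17.81/2666.334) ≈ 0.150.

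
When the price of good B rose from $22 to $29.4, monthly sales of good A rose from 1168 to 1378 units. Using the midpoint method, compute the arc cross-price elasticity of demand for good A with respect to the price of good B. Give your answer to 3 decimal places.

0.573

ΔQ_A = 1378 − 1168 = 210; ΔP_B = 29.4 − 22 = 7.4.
Midpoints: Q̄_A = 1273.0, P̄_B = 25.70.
ε = (ΔQ_A/Q̄_A)/(ΔP_B/P̄_B) = (210/1273.0)/(7.4/25.70) ≈ 0.573.
ε > 0: good A and good B are substitutes.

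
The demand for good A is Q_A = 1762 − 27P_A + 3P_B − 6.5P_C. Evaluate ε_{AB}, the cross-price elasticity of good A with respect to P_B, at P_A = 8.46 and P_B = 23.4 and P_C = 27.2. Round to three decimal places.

0.049

At P_A = 8.46 and P_B = 23.4 and P_C = 27.2: Q_A = 1426.98.
∂Q_A/∂P_B = 3.
ε = (∂Q_A/∂P_B)(P_B/Q_A) = 3 × (23.4/1426.98) ≈ 0.049.
Since ε > 0, good A and good B are substitutes.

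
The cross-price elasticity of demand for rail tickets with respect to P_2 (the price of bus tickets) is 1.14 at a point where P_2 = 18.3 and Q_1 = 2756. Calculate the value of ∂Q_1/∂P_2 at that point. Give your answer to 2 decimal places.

171.69

ε = (∂Q_1/∂P_2)·(P_2/Q_1) ⇒ ∂Q_1/∂P_2 = ε·Q_1/P_2 = 1.14 × 2756/18.3 ≈ 171.69.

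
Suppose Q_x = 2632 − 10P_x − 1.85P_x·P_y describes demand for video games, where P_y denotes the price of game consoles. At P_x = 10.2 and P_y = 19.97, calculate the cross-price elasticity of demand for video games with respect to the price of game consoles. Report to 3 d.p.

At P_x = 10.2 and P_y = 19.97: Q_x = 2153.166.
∂Q_x/∂P_y = -1.85P_x = -1.85(10.2) = -18.8700.
ε = (∂Q_x/∂P_y)(P_y/Q_x) = -18.8700 × (19.97/2153.166) ≈ -0.175.
ε < 0: complements.

-0.175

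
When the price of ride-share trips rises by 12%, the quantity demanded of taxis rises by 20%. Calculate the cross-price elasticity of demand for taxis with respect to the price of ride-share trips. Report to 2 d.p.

ε = (%ΔQ of taxis) / (%ΔP of ride-share trips) = (20%) / (12%) ≈ 1.67.
Positive cross-price elasticity: substitutes.

1.67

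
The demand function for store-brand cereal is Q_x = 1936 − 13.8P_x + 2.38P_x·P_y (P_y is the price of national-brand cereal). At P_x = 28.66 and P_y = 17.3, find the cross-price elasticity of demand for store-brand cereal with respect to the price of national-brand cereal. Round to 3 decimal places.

0.434

At P_x = 28.66 and P_y = 17.3: Q_x = 2720.539.
∂Q_x/∂P_y = 2.38P_x = 2.38(28.66) = 68.2108.
ε = (∂Q_x/∂P_y)(P_y/Q_x) = 68.2108 × (17.3/2720.539) ≈ 0.434.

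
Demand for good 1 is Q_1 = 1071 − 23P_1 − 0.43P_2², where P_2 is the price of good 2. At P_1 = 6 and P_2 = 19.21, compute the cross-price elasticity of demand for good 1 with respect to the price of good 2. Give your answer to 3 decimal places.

At P_1 = 6 and P_2 = 19.21: Q_1 = 774.320.
∂Q_1/∂P_2 = -0.86P_2 = -0.86(19.21) = -16.5206.
ε = (∂Q_1/∂P_2)(P_2/Q_1) = -16.5206 × (19.21/774.320) ≈ -0.410.

-0.410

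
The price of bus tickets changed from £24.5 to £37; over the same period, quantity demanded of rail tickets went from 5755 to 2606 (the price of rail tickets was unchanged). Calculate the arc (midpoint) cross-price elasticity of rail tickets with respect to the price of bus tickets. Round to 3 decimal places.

ΔQ_A = 2606 − 5755 = -3149; ΔP_B = 37 − 24.5 = 12.5.
Midpoints: Q̄_A = 4180.5, P̄_B = 30.75.
ε = (ΔQ_A/Q̄_A)/(ΔP_B/P̄_B) = (-3149/4180.5)/(12.5/30.75) ≈ -1.853.
ε < 0: rail tickets and bus tickets are complements.

-1.853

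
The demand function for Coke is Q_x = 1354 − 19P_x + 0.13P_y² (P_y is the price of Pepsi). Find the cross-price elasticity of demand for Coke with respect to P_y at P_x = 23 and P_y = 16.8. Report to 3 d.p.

At P_x = 23 and P_y = 16.8: Q_x = 953.691.
∂Q_x/∂P_y = 0.26P_y = 0.26(16.8) = 4.3680.
ε = (∂Q_x/∂P_y)(P_y/Q_x) = 4.3680 × (16.8/953.691) ≈ 0.077.

0.077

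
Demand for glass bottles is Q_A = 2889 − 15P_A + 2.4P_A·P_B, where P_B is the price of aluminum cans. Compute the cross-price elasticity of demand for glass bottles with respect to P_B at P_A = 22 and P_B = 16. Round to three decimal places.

At P_A = 22 and P_B = 16: Q_A = 3403.8.
∂Q_A/∂P_B = 2.4P_A = 2.4(22) = 52.8000.
ε = (∂Q_A/∂P_B)(P_B/Q_A) = 52.8000 × (16/3403.8) ≈ 0.248.

0.248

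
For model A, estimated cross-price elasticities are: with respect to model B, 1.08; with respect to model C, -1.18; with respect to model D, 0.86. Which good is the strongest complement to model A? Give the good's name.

Complements have ε < 0. The most negative value is -1.18 (model C).

model C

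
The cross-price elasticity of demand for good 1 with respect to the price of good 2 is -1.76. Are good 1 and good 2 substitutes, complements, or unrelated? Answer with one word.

ε = -1.76 < 0, so a higher price of good 2 lowers demand for good 1: complements.

complements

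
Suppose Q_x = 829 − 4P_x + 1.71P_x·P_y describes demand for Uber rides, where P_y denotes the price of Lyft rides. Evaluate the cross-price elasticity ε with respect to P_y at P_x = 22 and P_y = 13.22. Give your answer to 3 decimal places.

0.402

At P_x = 22 and P_y = 13.22: Q_x = 1238.336.
∂Q_x/∂P_y = 1.71P_x = 1.71(22) = 37.6200.
ε = (∂Q_x/∂P_y)(P_y/Q_x) = 37.6200 × (13.22/1238.336) ≈ 0.402.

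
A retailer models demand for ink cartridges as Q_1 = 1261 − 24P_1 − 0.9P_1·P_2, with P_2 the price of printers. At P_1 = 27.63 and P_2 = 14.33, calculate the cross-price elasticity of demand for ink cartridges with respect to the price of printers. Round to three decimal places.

At P_1 = 27.63 and P_2 = 14.33: Q_1 = 241.536.
∂Q_1/∂P_2 = -0.9P_1 = -0.9(27.63) = -24.8670.
ε = (∂Q_1/∂P_2)(P_2/Q_1) = -24.8670 × (14.33/241.536) ≈ -1.475.
ε < 0: complements.

-1.475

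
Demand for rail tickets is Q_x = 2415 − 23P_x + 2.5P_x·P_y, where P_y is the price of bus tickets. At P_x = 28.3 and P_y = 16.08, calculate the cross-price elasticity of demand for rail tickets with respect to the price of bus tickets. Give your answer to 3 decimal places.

At P_x = 28.3 and P_y = 16.08: Q_x = 2901.76.
∂Q_x/∂P_y = 2.5P_x = 2.5(28.3) = 70.7500.
ε = (∂Q_x/∂P_y)(P_y/Q_x) = 70.7500 × (16.08/2901.76) ≈ 0.392.

0.392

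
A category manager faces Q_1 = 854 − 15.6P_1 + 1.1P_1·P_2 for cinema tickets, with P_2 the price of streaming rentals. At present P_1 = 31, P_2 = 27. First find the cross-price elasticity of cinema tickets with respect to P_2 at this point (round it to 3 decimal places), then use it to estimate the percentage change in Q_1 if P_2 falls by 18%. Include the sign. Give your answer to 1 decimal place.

At P_1 = 31, P_2 = 27: Q_1 = 1291.1.
∂Q_1/∂P_2 = 1.1P_1 = 34.1000.
ε = (∂Q_1/∂P_2)(P_2/Q_1) = 34.1000 × 27/1291.1 ≈ 0.713.
%ΔQ_1 ≈ ε × %ΔP_2 = 0.713 × (-18%) = -12.8%.

-12.8%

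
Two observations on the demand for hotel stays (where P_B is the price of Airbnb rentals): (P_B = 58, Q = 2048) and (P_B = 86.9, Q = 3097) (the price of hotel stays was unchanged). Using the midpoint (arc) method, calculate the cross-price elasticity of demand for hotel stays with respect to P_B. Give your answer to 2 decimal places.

1.02

ΔQ_A = 3097 − 2048 = 1049; ΔP_B = 86.9 − 58 = 28.9.
Midpoints: Q̄_A = 2572.5, P̄_B = 72.45.
ε = (ΔQ_A/Q̄_A)/(ΔP_B/P̄_B) = (1049/2572.5)/(28.9/72.45) ≈ 1.02.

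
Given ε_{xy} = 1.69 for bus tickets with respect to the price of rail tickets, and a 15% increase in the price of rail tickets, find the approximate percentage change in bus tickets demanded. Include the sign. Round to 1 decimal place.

25.4%

%ΔQ ≈ ε × %ΔP of rail tickets = 1.69 × (15%) = 25.4%.
Demand for bus tickets rises by about 25.4%.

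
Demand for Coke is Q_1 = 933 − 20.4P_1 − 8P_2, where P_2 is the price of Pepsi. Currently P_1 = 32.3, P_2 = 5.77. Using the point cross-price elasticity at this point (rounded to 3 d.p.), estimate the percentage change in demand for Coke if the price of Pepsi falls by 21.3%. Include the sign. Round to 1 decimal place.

At P_1 = 32.3, P_2 = 5.77: Q_1 = 227.92.
∂Q_1/∂P_2 = -8.
ε = (∂Q_1/∂P_2)(P_2/Q_1) = -8.0000 × 5.77/227.92 ≈ -0.203.
%ΔQ_1 ≈ ε × %ΔP_2 = -0.203 × (-21.3%) = 4.3%.

4.3%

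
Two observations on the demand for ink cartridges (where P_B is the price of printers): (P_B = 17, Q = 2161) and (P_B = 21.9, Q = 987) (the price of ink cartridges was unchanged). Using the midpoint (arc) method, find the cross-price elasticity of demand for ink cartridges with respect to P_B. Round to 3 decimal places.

ΔQ_A = 987 − 2161 = -1174; ΔP_B = 21.9 − 17 = 4.9.
Midpoints: Q̄_A = 1574.0, P̄_B = 19.45.
ε = (ΔQ_A/Q̄_A)/(ΔP_B/P̄_B) = (-1174/1574.0)/(4.9/19.45) ≈ -2.961.
ε < 0: ink cartridges and printers are complements.

-2.961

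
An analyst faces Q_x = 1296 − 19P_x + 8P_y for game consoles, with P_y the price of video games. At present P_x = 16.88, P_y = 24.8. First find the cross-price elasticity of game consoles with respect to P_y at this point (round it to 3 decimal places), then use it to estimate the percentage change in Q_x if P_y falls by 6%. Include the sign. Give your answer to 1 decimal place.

-1.0%

At P_x = 16.88, P_y = 24.8: Q_x = 1173.68.
∂Q_x/∂P_y = 8.
ε = (∂Q_x/∂P_y)(P_y/Q_x) = 8.0000 × 24.8/1173.68 ≈ 0.169.
%ΔQ_x ≈ ε × %ΔP_y = 0.169 × (-6%) = -1.0%.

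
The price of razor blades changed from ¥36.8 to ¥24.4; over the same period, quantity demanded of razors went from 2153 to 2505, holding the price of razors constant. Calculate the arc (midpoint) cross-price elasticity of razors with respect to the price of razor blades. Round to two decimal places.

ΔQ_A = 2505 − 2153 = 352; ΔP_B = 24.4 − 36.8 = -12.4.
Midpoints: Q̄_A = 2329.0, P̄_B = 30.60.
ε = (ΔQ_A/Q̄_A)/(ΔP_B/P̄_B) = (352/2329.0)/(-12.4/30.60) ≈ -0.37.

-0.37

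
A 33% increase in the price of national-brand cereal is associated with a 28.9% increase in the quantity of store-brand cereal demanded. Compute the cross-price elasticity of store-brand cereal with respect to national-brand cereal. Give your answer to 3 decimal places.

ε = (%ΔQ of store-brand cereal) / (%ΔP of national-brand cereal) = (28.9%) / (33%) ≈ 0.876.

0.876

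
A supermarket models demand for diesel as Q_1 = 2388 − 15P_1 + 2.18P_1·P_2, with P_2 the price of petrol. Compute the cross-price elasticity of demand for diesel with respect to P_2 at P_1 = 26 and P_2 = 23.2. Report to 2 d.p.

0.40

At P_1 = 26 and P_2 = 23.2: Q_1 = 3312.976.
∂Q_1/∂P_2 = 2.18P_1 = 2.18(26) = 56.6800.
ε = (∂Q_1/∂P_2)(P_2/Q_1) = 56.6800 × (23.2/3312.976) ≈ 0.40.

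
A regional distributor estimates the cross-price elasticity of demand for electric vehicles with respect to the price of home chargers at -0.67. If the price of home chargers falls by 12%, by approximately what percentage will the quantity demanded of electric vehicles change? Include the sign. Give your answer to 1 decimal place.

%ΔQ ≈ ε × %ΔP of home chargers = -0.67 × (-12%) = 8.0%.
Demand for electric vehicles rises by about 8.0%.

8.0%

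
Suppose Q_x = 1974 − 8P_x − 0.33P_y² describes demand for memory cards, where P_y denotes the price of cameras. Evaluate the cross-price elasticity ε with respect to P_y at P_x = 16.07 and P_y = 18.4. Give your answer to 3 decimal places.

-0.129

At P_x = 16.07 and P_y = 18.4: Q_x = 1733.715.
∂Q_x/∂P_y = -0.66P_y = -0.66(18.4) = -12.1440.
ε = (∂Q_x/∂P_y)(P_y/Q_x) = -12.1440 × (18.4/1733.715) ≈ -0.129.
ε < 0: complements.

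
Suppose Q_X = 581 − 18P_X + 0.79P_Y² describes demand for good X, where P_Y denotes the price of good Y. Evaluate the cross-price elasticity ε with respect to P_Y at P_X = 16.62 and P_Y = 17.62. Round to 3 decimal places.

0.931

At P_X = 16.62 and P_Y = 17.62: Q_X = 527.107.
∂Q_X/∂P_Y = 1.58P_Y = 1.58(17.62) = 27.8396.
ε = (∂Q_X/∂P_Y)(P_Y/Q_X) = 27.8396 × (17.62/527.107) ≈ 0.931.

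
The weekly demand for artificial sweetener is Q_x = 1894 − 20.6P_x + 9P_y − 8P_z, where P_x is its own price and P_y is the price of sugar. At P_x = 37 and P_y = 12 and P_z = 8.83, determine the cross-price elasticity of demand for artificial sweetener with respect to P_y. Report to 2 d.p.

At P_x = 37 and P_y = 12 and P_z = 8.83: Q_x = 1169.16.
∂Q_x/∂P_y = 9.
ε = (∂Q_x/∂P_y)(P_y/Q_x) = 9 × (12/1169.16) ≈ 0.09.

0.09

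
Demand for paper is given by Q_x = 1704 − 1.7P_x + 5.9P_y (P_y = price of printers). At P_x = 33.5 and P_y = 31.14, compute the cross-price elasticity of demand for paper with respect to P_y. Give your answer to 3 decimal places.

At P_x = 33.5 and P_y = 31.14: Q_x = 1830.776.
∂Q_x/∂P_y = 5.9.
ε = (∂Q_x/∂P_y)(P_y/Q_x) = 5.9 × (31.14/1830.776) ≈ 0.100.

0.100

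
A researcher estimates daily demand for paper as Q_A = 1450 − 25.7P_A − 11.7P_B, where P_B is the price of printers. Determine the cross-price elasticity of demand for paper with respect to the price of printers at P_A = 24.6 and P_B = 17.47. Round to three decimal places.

-0.333

At P_A = 24.6 and P_B = 17.47: Q_A = 613.381.
∂Q_A/∂P_B = -11.7.
ε = (∂Q_A/∂P_B)(P_B/Q_A) = -11.7 × (17.47/613.381) ≈ -0.333.
Since ε < 0, paper and printers are complements.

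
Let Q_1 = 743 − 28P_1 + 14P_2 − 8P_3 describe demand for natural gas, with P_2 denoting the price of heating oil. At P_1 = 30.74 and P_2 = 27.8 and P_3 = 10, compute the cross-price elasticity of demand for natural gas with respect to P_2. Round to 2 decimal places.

2.03

At P_1 = 30.74 and P_2 = 27.8 and P_3 = 10: Q_1 = 191.48.
∂Q_1/∂P_2 = 14.
ε = (∂Q_1/∂P_2)(P_2/Q_1) = 14 × (27.8/191.48) ≈ 2.03.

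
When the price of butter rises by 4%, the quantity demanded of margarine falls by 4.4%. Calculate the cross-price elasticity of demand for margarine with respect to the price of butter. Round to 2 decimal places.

-1.10

ε = (%ΔQ of margarine) / (%ΔP of butter) = (-4.4%) / (4%) ≈ -1.10.
Negative cross-price elasticity: complements.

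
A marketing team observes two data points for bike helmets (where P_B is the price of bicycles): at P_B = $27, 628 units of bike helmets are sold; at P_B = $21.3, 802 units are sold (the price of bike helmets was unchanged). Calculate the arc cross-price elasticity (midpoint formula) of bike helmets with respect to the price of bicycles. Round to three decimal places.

-1.031

ΔQ_A = 802 − 628 = 174; ΔP_B = 21.3 − 27 = -5.7.
Midpoints: Q̄_A = 715.0, P̄_B = 24.15.
ε = (ΔQ_A/Q̄_A)/(ΔP_B/P̄_B) = (174/715.0)/(-5.7/24.15) ≈ -1.031.
ε < 0: bike helmets and bicycles are complements.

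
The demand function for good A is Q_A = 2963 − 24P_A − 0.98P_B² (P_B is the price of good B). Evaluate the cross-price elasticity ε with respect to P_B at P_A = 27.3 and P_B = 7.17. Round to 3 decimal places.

At P_A = 27.3 and P_B = 7.17: Q_A = 2257.419.
∂Q_A/∂P_B = -1.96P_B = -1.96(7.17) = -14.0532.
ε = (∂Q_A/∂P_B)(P_B/Q_A) = -14.0532 × (7.17/2257.419) ≈ -0.045.
ε < 0: complements.

-0.045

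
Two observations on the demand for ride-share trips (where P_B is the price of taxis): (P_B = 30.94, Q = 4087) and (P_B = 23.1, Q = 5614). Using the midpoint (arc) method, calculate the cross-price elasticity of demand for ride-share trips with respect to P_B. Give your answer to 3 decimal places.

-1.085

ΔQ_A = 5614 − 4087 = 1527; ΔP_B = 23.1 − 30.94 = -7.84.
Midpoints: Q̄_A = 4850.5, P̄_B = 27.02.
ε = (ΔQ_A/Q̄_A)/(ΔP_B/P̄_B) = (1527/4850.5)/(-7.84/27.02) ≈ -1.085.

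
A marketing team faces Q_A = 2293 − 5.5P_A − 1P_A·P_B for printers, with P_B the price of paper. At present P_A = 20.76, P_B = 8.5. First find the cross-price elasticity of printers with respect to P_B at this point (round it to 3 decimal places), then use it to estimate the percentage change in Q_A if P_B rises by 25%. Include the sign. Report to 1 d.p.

-2.2%

At P_A = 20.76, P_B = 8.5: Q_A = 2002.36.
∂Q_A/∂P_B = -1P_A = -20.7600.
ε = (∂Q_A/∂P_B)(P_B/Q_A) = -20.7600 × 8.5/2002.36 ≈ -0.088.
%ΔQ_A ≈ ε × %ΔP_B = -0.088 × (25%) = -2.2%.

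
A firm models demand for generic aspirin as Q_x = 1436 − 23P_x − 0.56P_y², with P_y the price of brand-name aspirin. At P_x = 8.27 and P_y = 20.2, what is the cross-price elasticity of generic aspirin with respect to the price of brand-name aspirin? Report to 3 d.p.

-0.449

At P_x = 8.27 and P_y = 20.2: Q_x = 1017.288.
∂Q_x/∂P_y = -1.12P_y = -1.12(20.2) = -22.6240.
ε = (∂Q_x/∂P_y)(P_y/Q_x) = -22.6240 × (20.2/1017.288) ≈ -0.449.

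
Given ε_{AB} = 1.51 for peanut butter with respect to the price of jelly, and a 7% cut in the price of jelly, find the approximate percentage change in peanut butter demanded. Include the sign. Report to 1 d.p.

%ΔQ ≈ ε × %ΔP of jelly = 1.51 × (-7%) = -10.6%.

-10.6%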